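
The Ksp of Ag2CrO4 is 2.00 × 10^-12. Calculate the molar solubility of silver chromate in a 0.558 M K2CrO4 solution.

Ag2CrO4(s) <=> 2 Ag^+(aq) + CrO4^2-(aq)
Ksp = [Ag^+]^2[CrO4^2-]
If s mol/L dissolves here, [Ag^+] = 2s, [CrO4^2-] = 0.558 + s ≈ 0.558 (common-ion effect: CrO4^2- is already 0.558 M).
Ksp ≈ (2s)^2 × 0.558
s = 9.47 × 10^-7 M
Check: s = 9.5 x 10^-7 ≪ 0.558, so the approximation is valid.

9.47 × 10^-7 M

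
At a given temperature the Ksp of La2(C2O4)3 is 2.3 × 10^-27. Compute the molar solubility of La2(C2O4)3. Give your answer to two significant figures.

s ≈ 1.8 x 10^-6 M

La2(C2O4)3(s) <=> 2 La^3+(aq) + 3 C2O4^2-(aq)
Ksp = [La^3+]^2[C2O4^2-]^3
With molar solubility s: [La^3+] = 2s, [C2O4^2-] = 3s.
Ksp = (2s)^2(3s)^3 = 108s^5
s^5 = 2.3 × 10^-27 / 108, so s = 1.8 × 10^-6 M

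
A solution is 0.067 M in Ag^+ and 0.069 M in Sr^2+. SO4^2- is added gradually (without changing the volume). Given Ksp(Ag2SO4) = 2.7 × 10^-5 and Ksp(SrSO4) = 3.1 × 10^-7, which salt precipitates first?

Precipitation of each salt starts when its ion product equals its Ksp.
For Ag2SO4: 2.7 × 10^-5 = (0.067)^2 × [SO4^2-]  ⇒  [SO4^2-] = 6.0 × 10^-3 M.
For SrSO4: 3.1 × 10^-7 = 0.069 × [SO4^2-]  ⇒  [SO4^2-] = 4.5 × 10^-6 M.
The salt with the lower threshold [SO4^2-] precipitates first: SrSO4.

SrSO4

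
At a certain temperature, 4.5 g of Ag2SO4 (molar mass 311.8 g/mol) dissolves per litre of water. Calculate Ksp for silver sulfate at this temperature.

Molar solubility s = (4.5 g/L) / (311.8 g/mol) = 1.44 × 10^-2 M.
Ag2SO4(s) ⇌ 2 Ag^+(aq) + SO4^2-(aq)
For each mole of Ag2SO4 that dissolves: [Ag^+] = 2s, [SO4^2-] = s.
Ksp = [Ag^+]^2[SO4^2-]
So Ksp = (2s)^2 × s = 4s^3
With s = 1.44 x 10^-2: Ksp = 1.2 x 10^-5

1.2e-5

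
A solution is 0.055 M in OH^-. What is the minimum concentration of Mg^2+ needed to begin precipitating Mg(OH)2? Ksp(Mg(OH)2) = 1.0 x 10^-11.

Mg(OH)2(s) ⇌ Mg^2+(aq) + 2 OH^-(aq)
Ksp = [Mg^2+][OH^-]^2
Precipitation begins when Q = Ksp. With [OH^-] = 0.055 M:
1.0 x 10^-11 = (0.055)^2 × [Mg^2+]
[Mg^2+] = (1.0 x 10^-11 / 3.03 x 10^-3) = 3.3 × 10^-9 M

[Mg^2+] = 3.3e-9 M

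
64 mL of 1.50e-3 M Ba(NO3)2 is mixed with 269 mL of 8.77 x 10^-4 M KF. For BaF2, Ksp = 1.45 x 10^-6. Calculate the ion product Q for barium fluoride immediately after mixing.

Total volume = 64 + 269 = 333 mL.
[Ba^2+] = 1.50 × 10^-3 × (64/333) = 2.883 x 10^-4 M
[F^-] = 8.77 × 10^-4 × (269/333) = 7.084 × 10^-4 M
BaF2(s) ⇌ Ba^2+(aq) + 2 F^-(aq), so Q = [Ba^2+][F^-]^2
Q = (2.883 × 10^-4)(7.084 × 10^-4)^2 = 1.45 × 10^-10
Q < Ksp, so no precipitate of BaF2 forms.

Q = 1.45e-10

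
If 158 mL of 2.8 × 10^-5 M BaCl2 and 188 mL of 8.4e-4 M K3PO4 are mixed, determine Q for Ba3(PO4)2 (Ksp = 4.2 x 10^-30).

Q = 4.4 x 10^-22

Total volume = 158 + 188 = 346 mL.
[Ba^2+] = 2.8 × 10^-5 × (158/346) = 1.28 × 10^-5 M
[PO4^3-] = 8.4 × 10^-4 × (188/346) = 4.56 × 10^-4 M
Ba3(PO4)2(s) ⇌ 3 Ba^2+(aq) + 2 PO4^3-(aq), so Q = [Ba^2+]^3[PO4^3-]^2
Q = (1.28 × 10^-5)^3(4.56 × 10^-4)^2 = 4.4 × 10^-22
Q > Ksp, so Ba3(PO4)2 will precipitate.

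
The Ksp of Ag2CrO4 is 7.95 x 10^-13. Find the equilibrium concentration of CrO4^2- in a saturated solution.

[CrO4^2-] = 5.84 × 10^-5 M

Ag2CrO4(s) ⇌ 2 Ag^+(aq) + CrO4^2-(aq)
Ksp = [Ag^+]^2[CrO4^2-]
Let s = molar solubility. Then [Ag^+] = 2s and [CrO4^2-] = s.
Substituting: Ksp = (2s)^2s = 4s^3
s = (7.95 x 10^-13 / 4)^(1/3) = 5.836 × 10^-5 M
[CrO4^2-] = s = 5.84 x 10^-5 M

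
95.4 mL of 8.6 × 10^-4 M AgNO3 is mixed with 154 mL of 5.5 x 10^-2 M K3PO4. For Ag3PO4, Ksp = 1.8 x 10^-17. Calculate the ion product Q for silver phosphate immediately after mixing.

1.2e-12

Total volume = 95.4 + 154 = 249.4 mL.
[Ag^+] = 8.6 x 10^-4 × (95.4/249.4) = 3.29 × 10^-4 M
[PO4^3-] = 5.5 x 10^-2 × (154/249.4) = 3.40 × 10^-2 M
Ag3PO4(s) ⇌ 3 Ag^+ + PO4^3-, so Q = [Ag^+]^3[PO4^3-]
Q = (3.29 × 10^-4)^3(3.40 x 10^-2) = 1.2 × 10^-12
Q > Ksp, so Ag3PO4 will precipitate.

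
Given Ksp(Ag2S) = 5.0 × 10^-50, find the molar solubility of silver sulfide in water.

Ag2S(s) ⇌ 2 Ag^+(aq) + S^2-(aq)
Ksp = [Ag^+]^2[S^2-]
Let s = molar solubility. Then [Ag^+] = 2s and [S^2-] = s.
Substituting: Ksp = (2s)^2s = 4s^3
s^3 = 5.0 × 10^-50 / 4, so s = 2.3 × 10^-17 M

s = 2.3 × 10^-17 M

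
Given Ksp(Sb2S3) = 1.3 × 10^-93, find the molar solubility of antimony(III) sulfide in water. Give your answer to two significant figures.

1.0 × 10^-19 M

Sb2S3(s) ⇌ 2 Sb^3+(aq) + 3 S^2-(aq)
Ksp = [Sb^3+]^2[S^2-]^3
For each mole of Sb2S3 that dissolves: [Sb^3+] = 2s, [S^2-] = 3s.
Ksp = (2s)^2(3s)^3 = 108s^5
s^5 = 1.3 × 10^-93 / 108, so s = 1.0 x 10^-19 M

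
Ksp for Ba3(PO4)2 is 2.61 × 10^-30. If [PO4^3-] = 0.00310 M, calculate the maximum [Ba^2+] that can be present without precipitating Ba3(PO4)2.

Ba3(PO4)2(s) ⇌ 3 Ba^2+ + 2 PO4^3-
Ksp = [Ba^2+]^3[PO4^3-]^2
Precipitation begins when Q = Ksp. With [PO4^3-] = 0.00310 M:
2.61 × 10^-30 = (0.00310)^2 × [Ba^2+]^3
[Ba^2+] = (2.61 × 10^-30 / 9.610 × 10^-6)^(1/3) = 6.48 × 10^-9 M

[Ba^2+] = 6.48 × 10^-9 M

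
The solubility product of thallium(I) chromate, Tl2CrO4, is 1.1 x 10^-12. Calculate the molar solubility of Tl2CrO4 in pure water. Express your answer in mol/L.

s = 6.5 × 10^-5 M

Tl2CrO4(s) <=> 2 Tl^+(aq) + CrO4^2-(aq)
Ksp = [Tl^+]^2[CrO4^2-]
Let s = molar solubility. Then [Tl^+] = 2s and [CrO4^2-] = s.
Ksp = (2s)^2s = 4s^3
s^3 = 1.1 x 10^-12 / 4, so s = 6.5 × 10^-5 M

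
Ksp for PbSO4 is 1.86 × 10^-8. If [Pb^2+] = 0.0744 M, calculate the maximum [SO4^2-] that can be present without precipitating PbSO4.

PbSO4(s) ⇌ Pb^2+ + SO4^2-
Ksp = [Pb^2+][SO4^2-]
Precipitation begins when Q = Ksp. With [Pb^2+] = 0.0744 M:
1.86 × 10^-8 = (0.0744) × [SO4^2-]
[SO4^2-] = (1.86 × 10^-8 / 7.44 × 10^-2) = 2.50 × 10^-7 M

2.50 × 10^-7 M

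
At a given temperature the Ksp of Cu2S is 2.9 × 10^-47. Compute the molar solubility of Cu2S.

1.9 x 10^-16 M

Cu2S(s) ⇌ 2 Cu^+(aq) + S^2-(aq)
Ksp = [Cu^+]^2[S^2-]
If s mol/L of Cu2S dissolves, [Cu^+] = 2s and [S^2-] = s.
Ksp = (2s)^2s = 4s^3
s = (2.9 × 10^-47 / 4)^(1/3) = 1.9 x 10^-16 M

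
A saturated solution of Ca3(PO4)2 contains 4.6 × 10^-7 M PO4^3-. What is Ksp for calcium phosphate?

Ca3(PO4)2(s) ⇌ 3 Ca^2+ + 2 PO4^3-
Stoichiometry gives [Ca^2+] = (3/2)[PO4^3-] = 6.90 × 10^-7 M.
Ksp = [Ca^2+]^3[PO4^3-]^2
Ksp = (6.90 × 10^-7)^3 × (4.6 x 10^-7)^2 = 7.0 x 10^-32

Ksp = 7.0e-32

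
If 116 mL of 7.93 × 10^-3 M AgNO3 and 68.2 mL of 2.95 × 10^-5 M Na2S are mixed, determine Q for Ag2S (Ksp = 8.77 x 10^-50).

Total volume = 116 + 68.2 = 184.2 mL.
[Ag^+] = 7.93 × 10^-3 × (116/184.2) = 4.994 × 10^-3 M
[S^2-] = 2.95 x 10^-5 × (68.2/184.2) = 1.092 × 10^-5 M
Ag2S(s) ⇌ 2 Ag^+(aq) + S^2-(aq), so Q = [Ag^+]^2[S^2-]
Q = (4.994 × 10^-3)^2(1.092 x 10^-5) = 2.72 × 10^-10
Q > Ksp, so Ag2S will precipitate.

2.72e-10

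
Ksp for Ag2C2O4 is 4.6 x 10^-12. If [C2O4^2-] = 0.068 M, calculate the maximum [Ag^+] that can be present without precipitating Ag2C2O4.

Ag2C2O4(s) ⇌ 2 Ag^+(aq) + C2O4^2-(aq)
Ksp = [Ag^+]^2[C2O4^2-]
Precipitation begins when Q = Ksp. With [C2O4^2-] = 0.068 M:
4.6 x 10^-12 = (0.068) × [Ag^+]^2
[Ag^+] = (4.6 x 10^-12 / 6.8 × 10^-2)^(1/2) = 8.2 x 10^-6 M

[Ag^+] ≈ 8.2 × 10^-6 M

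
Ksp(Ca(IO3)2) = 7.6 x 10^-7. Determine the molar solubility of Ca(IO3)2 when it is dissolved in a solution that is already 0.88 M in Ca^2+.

Ca(IO3)2(s) <=> Ca^2+(aq) + 2 IO3^-(aq)
Ksp = [Ca^2+][IO3^-]^2
Let s = moles of Ca(IO3)2 that dissolve per litre. [Ca^2+] = 0.88 + s ≈ 0.88, [IO3^-] = 2s (since the Ca^2+ already present dominates).
Ksp ≈ 0.88 × (2s)^2
s = 4.6 × 10^-4 M
Check: s = 4.6 x 10^-4 ≪ 0.88, so the approximation is valid.

4.6 × 10^-4 M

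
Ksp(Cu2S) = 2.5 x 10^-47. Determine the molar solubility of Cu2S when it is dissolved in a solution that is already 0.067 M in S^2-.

s ≈ 9.7 × 10^-24 M

Cu2S(s) ⇌ 2 Cu^+(aq) + S^2-(aq)
Ksp = [Cu^+]^2[S^2-]
Let s be the molar solubility in this solution. [Cu^+] = 2s, [S^2-] = 0.067 + s ≈ 0.067 (since the S^2- already present dominates).
Ksp ≈ (2s)^2 × 0.067
s = 9.7 × 10^-24 M
Check: s = 9.7 × 10^-24 ≪ 0.067, so the approximation is valid.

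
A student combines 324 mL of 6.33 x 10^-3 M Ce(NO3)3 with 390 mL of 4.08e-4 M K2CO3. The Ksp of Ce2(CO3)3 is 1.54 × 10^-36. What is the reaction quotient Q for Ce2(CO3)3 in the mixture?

Q = 9.13 × 10^-17

Total volume = 324 + 390 = 714 mL.
[Ce^3+] = 6.33 x 10^-3 × (324/714) = 2.872 x 10^-3 M
[CO3^2-] = 4.08 × 10^-4 × (390/714) = 2.229 × 10^-4 M
Ce2(CO3)3(s) ⇌ 2 Ce^3+ + 3 CO3^2-, so Q = [Ce^3+]^2[CO3^2-]^3
Q = (2.872 × 10^-3)^2(2.229 × 10^-4)^3 = 9.13 x 10^-17
Q > Ksp, so Ce2(CO3)3 will precipitate.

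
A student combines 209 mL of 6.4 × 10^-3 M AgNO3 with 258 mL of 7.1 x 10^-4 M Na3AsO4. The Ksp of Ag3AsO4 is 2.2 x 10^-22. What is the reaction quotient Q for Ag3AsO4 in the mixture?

9.2 × 10^-12

Total volume = 209 + 258 = 467 mL.
[Ag^+] = 6.4 × 10^-3 × (209/467) = 2.86 x 10^-3 M
[AsO4^3-] = 7.1 x 10^-4 × (258/467) = 3.92 x 10^-4 M
Ag3AsO4(s) <=> 3 Ag^+(aq) + AsO4^3-(aq), so Q = [Ag^+]^3[AsO4^3-]
Q = (2.86 x 10^-3)^3(3.92 x 10^-4) = 9.2 × 10^-12
Q > Ksp, so Ag3AsO4 will precipitate.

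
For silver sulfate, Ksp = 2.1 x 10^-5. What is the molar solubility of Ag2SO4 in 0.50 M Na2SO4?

3.2e-3 M

Ag2SO4(s) ⇌ 2 Ag^+ + SO4^2-
Ksp = [Ag^+]^2[SO4^2-]
If s mol/L dissolves here, [Ag^+] = 2s, [SO4^2-] = 0.50 + s ≈ 0.50 (common-ion effect: SO4^2- is already 0.50 M).
Ksp ≈ (2s)^2 × 0.50
s = 3.2 x 10^-3 M
Check: s = 3.2 × 10^-3 ≪ 0.50, so the approximation is valid.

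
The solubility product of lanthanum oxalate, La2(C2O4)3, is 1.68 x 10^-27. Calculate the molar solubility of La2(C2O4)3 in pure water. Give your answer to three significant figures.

s ≈ 1.73 × 10^-6 M

La2(C2O4)3(s) ⇌ 2 La^3+ + 3 C2O4^2-
Ksp = [La^3+]^2[C2O4^2-]^3
With molar solubility s: [La^3+] = 2s, [C2O4^2-] = 3s.
Substituting: Ksp = (2s)^2(3s)^3 = 108s^5
s = (1.68 x 10^-27 / 108)^(1/5) = 1.73 x 10^-6 M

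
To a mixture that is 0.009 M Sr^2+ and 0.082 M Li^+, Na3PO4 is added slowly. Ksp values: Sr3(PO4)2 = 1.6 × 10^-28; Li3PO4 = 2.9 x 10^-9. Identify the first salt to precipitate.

Sr3(PO4)2

Each salt begins to precipitate when Q = Ksp, i.e. when [PO4^3-] reaches its threshold.
For Sr3(PO4)2: 1.6 × 10^-28 = (0.009)^3 × [PO4^3-]^2  ⇒  [PO4^3-] = 1.5 × 10^-11 M.
For Li3PO4: 2.9 x 10^-9 = (0.082)^3 × [PO4^3-]  ⇒  [PO4^3-] = 5.3 × 10^-6 M.
The salt with the lower threshold [PO4^3-] precipitates first: Sr3(PO4)2.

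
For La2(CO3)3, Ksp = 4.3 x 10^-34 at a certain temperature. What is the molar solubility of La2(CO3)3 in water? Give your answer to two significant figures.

La2(CO3)3(s) ⇌ 2 La^3+ + 3 CO3^2-
Ksp = [La^3+]^2[CO3^2-]^3
Let s = molar solubility. Then [La^3+] = 2s and [CO3^2-] = 3s.
So Ksp = (2s)^2 × (3s)^3 = 108s^5
s^5 = 4.3 x 10^-34 / 108, so s = 8.3 × 10^-8 M

s = 8.3 x 10^-8 M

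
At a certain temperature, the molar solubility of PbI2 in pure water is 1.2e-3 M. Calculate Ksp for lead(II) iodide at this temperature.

PbI2(s) <=> Pb^2+(aq) + 2 I^-(aq)
For each mole of PbI2 that dissolves: [Pb^2+] = s, [I^-] = 2s.
Ksp = [Pb^2+][I^-]^2
So Ksp = s × (2s)^2 = 4s^3
Ksp = 4 × (1.2 x 10^-3)^3 = 6.9 × 10^-9

Ksp ≈ 6.9 × 10^-9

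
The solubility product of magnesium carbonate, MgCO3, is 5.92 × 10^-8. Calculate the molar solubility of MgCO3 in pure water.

MgCO3(s) <=> Mg^2+(aq) + CO3^2-(aq)
Ksp = [Mg^2+][CO3^2-]
For each mole of MgCO3 that dissolves: [Mg^2+] = s, [CO3^2-] = s.
Ksp = s × s = s^2
s = √(5.92 × 10^-8) = 2.43 x 10^-4 M

s = 2.43 × 10^-4 M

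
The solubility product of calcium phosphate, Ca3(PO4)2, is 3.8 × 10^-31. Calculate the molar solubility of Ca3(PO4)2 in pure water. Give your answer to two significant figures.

Ca3(PO4)2(s) ⇌ 3 Ca^2+ + 2 PO4^3-
Ksp = [Ca^2+]^3[PO4^3-]^2
With molar solubility s: [Ca^2+] = 3s, [PO4^3-] = 2s.
Ksp = (3s)^3(2s)^2 = 108s^5
Solving, s = (3.8 × 10^-31/108)^(1/5) = 3.2 x 10^-7 M

3.2 × 10^-7 M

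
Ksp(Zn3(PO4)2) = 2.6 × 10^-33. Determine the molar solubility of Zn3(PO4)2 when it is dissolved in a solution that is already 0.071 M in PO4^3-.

s = 2.7 × 10^-11 M

Zn3(PO4)2(s) <=> 3 Zn^2+ + 2 PO4^3-
Ksp = [Zn^2+]^3[PO4^3-]^2
If s mol/L dissolves here, [Zn^2+] = 3s, [PO4^3-] = 0.071 + 2s ≈ 0.071 (Ksp is small, so little additional dissolves).
Ksp ≈ (3s)^3 × (0.071)^2
s = 2.7 × 10^-11 M
Check: 2s = 5.3 × 10^-11 ≪ 0.071, so the approximation is valid.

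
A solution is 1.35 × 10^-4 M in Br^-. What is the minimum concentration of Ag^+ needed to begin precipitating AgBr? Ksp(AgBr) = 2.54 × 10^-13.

[Ag^+] ≈ 1.88 x 10^-9 M

AgBr(s) <=> Ag^+ + Br^-
Ksp = [Ag^+][Br^-]
Precipitation begins when Q = Ksp. With [Br^-] = 1.35 × 10^-4 M:
2.54 × 10^-13 = (1.35 × 10^-4) × [Ag^+]
[Ag^+] = (2.54 × 10^-13 / 1.35 x 10^-4) = 1.88 x 10^-9 M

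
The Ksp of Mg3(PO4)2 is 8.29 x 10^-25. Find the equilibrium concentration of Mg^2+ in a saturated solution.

1.80 × 10^-5 M

Mg3(PO4)2(s) ⇌ 3 Mg^2+(aq) + 2 PO4^3-(aq)
Ksp = [Mg^2+]^3[PO4^3-]^2
If s mol/L of Mg3(PO4)2 dissolves, [Mg^2+] = 3s and [PO4^3-] = 2s.
Ksp = (3s)^3(2s)^2 = 108s^5
s = (8.29 x 10^-25 / 108)^(1/5) = 5.984 × 10^-6 M
[Mg^2+] = 3s = 1.80 × 10^-5 M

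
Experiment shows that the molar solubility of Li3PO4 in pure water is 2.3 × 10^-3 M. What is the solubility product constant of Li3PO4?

Li3PO4(s) ⇌ 3 Li^+ + PO4^3-
If s mol/L of Li3PO4 dissolves, [Li^+] = 3s and [PO4^3-] = s.
Ksp = [Li^+]^3[PO4^3-]
Ksp = (3s)^3s = 27s^4
With s = 2.3 × 10^-3: Ksp = 7.6 × 10^-10

7.6 × 10^-10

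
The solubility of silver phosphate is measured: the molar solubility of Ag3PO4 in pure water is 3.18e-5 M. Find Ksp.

Ag3PO4(s) <=> 3 Ag^+(aq) + PO4^3-(aq)
For each mole of Ag3PO4 that dissolves: [Ag^+] = 3s, [PO4^3-] = s.
Ksp = [Ag^+]^3[PO4^3-]
So Ksp = (3s)^3 × s = 27s^4
Ksp = 27 × (3.18 × 10^-5)^4 = 2.76 × 10^-17

Ksp ≈ 2.76 x 10^-17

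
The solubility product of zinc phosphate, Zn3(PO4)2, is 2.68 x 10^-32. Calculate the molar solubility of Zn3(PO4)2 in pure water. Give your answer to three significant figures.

Zn3(PO4)2(s) ⇌ 3 Zn^2+(aq) + 2 PO4^3-(aq)
Ksp = [Zn^2+]^3[PO4^3-]^2
Let s = molar solubility. Then [Zn^2+] = 3s and [PO4^3-] = 2s.
Substituting: Ksp = (3s)^3(2s)^2 = 108s^5
Solving, s = (2.68 x 10^-32/108)^(1/5) = 1.90 × 10^-7 M

s ≈ 1.90e-7 M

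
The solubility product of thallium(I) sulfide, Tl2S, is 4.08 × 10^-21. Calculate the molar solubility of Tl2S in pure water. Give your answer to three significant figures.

Tl2S(s) ⇌ 2 Tl^+(aq) + S^2-(aq)
Ksp = [Tl^+]^2[S^2-]
If s mol/L of Tl2S dissolves, [Tl^+] = 2s and [S^2-] = s.
Ksp = (2s)^2s = 4s^3
s = (4.08 × 10^-21 / 4)^(1/3) = 1.01 x 10^-7 M

s ≈ 1.01 x 10^-7 M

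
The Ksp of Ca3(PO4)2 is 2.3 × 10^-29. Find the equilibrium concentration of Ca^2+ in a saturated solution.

Ca3(PO4)2(s) ⇌ 3 Ca^2+ + 2 PO4^3-
Ksp = [Ca^2+]^3[PO4^3-]^2
With molar solubility s: [Ca^2+] = 3s, [PO4^3-] = 2s.
Ksp = (3s)^3(2s)^2 = 108s^5
s = (2.3 × 10^-29 / 108)^(1/5) = 7.34 × 10^-7 M
[Ca^2+] = 3s = 2.2 × 10^-6 M

[Ca^2+] ≈ 2.2 × 10^-6 M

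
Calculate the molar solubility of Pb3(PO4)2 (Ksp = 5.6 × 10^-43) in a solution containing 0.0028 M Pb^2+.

Pb3(PO4)2(s) ⇌ 3 Pb^2+ + 2 PO4^3-
Ksp = [Pb^2+]^3[PO4^3-]^2
Let s be the molar solubility in this solution. [Pb^2+] = 0.0028 + 3s ≈ 0.0028, [PO4^3-] = 2s (common-ion effect: Pb^2+ is already 0.0028 M).
Ksp ≈ (0.0028)^3 × (2s)^2
s = 2.5 × 10^-18 M
Check: 3s = 7.6 x 10^-18 ≪ 0.0028, so the approximation is valid.

2.5 × 10^-18 M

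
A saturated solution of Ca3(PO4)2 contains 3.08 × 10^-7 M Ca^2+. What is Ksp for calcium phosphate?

Ksp = 1.23 x 10^-33

Ca3(PO4)2(s) ⇌ 3 Ca^2+(aq) + 2 PO4^3-(aq)
Stoichiometry gives [PO4^3-] = (2/3)[Ca^2+] = 2.053 × 10^-7 M.
Ksp = [Ca^2+]^3[PO4^3-]^2
Ksp = (3.08 x 10^-7)^3 × (2.053 x 10^-7)^2 = 1.23 × 10^-33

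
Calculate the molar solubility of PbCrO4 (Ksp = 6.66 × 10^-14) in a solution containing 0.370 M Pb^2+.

PbCrO4(s) ⇌ Pb^2+ + CrO4^2-
Ksp = [Pb^2+][CrO4^2-]
Let s be the molar solubility in this solution. [Pb^2+] = 0.370 + s ≈ 0.370, [CrO4^2-] = s (Ksp is small, so little additional dissolves).
Ksp ≈ 0.370 × s
s = 1.80 x 10^-13 M
Check: s = 1.8 x 10^-13 ≪ 0.370, so the approximation is valid.

s ≈ 1.80e-13 M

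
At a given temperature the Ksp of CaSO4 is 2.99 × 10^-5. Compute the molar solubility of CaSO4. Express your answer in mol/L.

CaSO4(s) ⇌ Ca^2+(aq) + SO4^2-(aq)
Ksp = [Ca^2+][SO4^2-]
For each mole of CaSO4 that dissolves: [Ca^2+] = s, [SO4^2-] = s.
Ksp = s × s = s^2
s = (2.99 × 10^-5)^(1/2) = 5.47 × 10^-3 M

s ≈ 5.47 × 10^-3 M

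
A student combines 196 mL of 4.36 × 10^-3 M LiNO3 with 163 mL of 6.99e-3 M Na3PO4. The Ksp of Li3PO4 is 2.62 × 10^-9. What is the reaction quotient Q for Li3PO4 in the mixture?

Q ≈ 4.28 x 10^-11

Total volume = 196 + 163 = 359 mL.
[Li^+] = 4.36 × 10^-3 × (196/359) = 2.380 × 10^-3 M
[PO4^3-] = 6.99 × 10^-3 × (163/359) = 3.174 x 10^-3 M
Li3PO4(s) ⇌ 3 Li^+ + PO4^3-, so Q = [Li^+]^3[PO4^3-]
Q = (2.380 × 10^-3)^3(3.174 × 10^-3) = 4.28 × 10^-11
Q < Ksp, so no precipitate of Li3PO4 forms.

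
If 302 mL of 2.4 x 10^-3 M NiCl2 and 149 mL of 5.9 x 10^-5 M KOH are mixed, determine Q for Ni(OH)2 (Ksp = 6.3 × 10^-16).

Q ≈ 6.1 x 10^-13

Total volume = 302 + 149 = 451 mL.
[Ni^2+] = 2.4 × 10^-3 × (302/451) = 1.61 × 10^-3 M
[OH^-] = 5.9 × 10^-5 × (149/451) = 1.95 × 10^-5 M
Ni(OH)2(s) ⇌ Ni^2+(aq) + 2 OH^-(aq), so Q = [Ni^2+][OH^-]^2
Q = (1.61 x 10^-3)(1.95 × 10^-5)^2 = 6.1 x 10^-13
Q > Ksp, so Ni(OH)2 will precipitate.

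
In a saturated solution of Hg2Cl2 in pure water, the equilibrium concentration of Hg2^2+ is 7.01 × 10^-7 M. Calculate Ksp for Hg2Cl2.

1.38 × 10^-18

Hg2Cl2(s) <=> Hg2^2+(aq) + 2 Cl^-(aq)
Stoichiometry gives [Cl^-] = (2/1)[Hg2^2+] = 1.402 x 10^-6 M.
Ksp = [Hg2^2+][Cl^-]^2
Ksp = 7.01 × 10^-7 × (1.402 × 10^-6)^2 = 1.38 × 10^-18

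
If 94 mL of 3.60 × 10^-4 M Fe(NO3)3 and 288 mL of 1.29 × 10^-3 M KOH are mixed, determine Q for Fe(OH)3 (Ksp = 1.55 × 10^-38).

Total volume = 94 + 288 = 382 mL.
[Fe^3+] = 3.60 x 10^-4 × (94/382) = 8.859 × 10^-5 M
[OH^-] = 1.29 × 10^-3 × (288/382) = 9.726 × 10^-4 M
Fe(OH)3(s) ⇌ Fe^3+ + 3 OH^-, so Q = [Fe^3+][OH^-]^3
Q = (8.859 × 10^-5)(9.726 x 10^-4)^3 = 8.15 x 10^-14
Q > Ksp, so Fe(OH)3 will precipitate.

Q = 8.15 x 10^-14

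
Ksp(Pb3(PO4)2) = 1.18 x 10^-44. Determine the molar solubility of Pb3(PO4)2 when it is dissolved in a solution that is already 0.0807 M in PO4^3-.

Pb3(PO4)2(s) <=> 3 Pb^2+ + 2 PO4^3-
Ksp = [Pb^2+]^3[PO4^3-]^2
Let s = moles of Pb3(PO4)2 that dissolve per litre. [Pb^2+] = 3s, [PO4^3-] = 0.0807 + 2s ≈ 0.0807 (common-ion effect: PO4^3- is already 0.0807 M).
Ksp ≈ (3s)^3 × (0.0807)^2
s = 4.06 × 10^-15 M
Check: 2s = 8.1 × 10^-15 ≪ 0.0807, so the approximation is valid.

4.06 × 10^-15 M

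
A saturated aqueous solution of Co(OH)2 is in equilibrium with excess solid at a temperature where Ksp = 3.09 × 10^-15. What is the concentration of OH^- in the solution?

Co(OH)2(s) <=> Co^2+(aq) + 2 OH^-(aq)
Ksp = [Co^2+][OH^-]^2
For each mole of Co(OH)2 that dissolves: [Co^2+] = s, [OH^-] = 2s.
Substituting: Ksp = s(2s)^2 = 4s^3
Solving, s = (3.09 × 10^-15/4)^(1/3) = 9.176 x 10^-6 M
[OH^-] = 2s = 1.84 × 10^-5 M

[OH^-] = 1.84 × 10^-5 M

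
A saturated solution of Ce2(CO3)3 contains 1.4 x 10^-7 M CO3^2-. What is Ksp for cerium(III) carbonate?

Ce2(CO3)3(s) ⇌ 2 Ce^3+(aq) + 3 CO3^2-(aq)
Stoichiometry gives [Ce^3+] = (2/3)[CO3^2-] = 9.33 × 10^-8 M.
Ksp = [Ce^3+]^2[CO3^2-]^3
Ksp = (9.33 × 10^-8)^2 × (1.4 × 10^-7)^3 = 2.4 × 10^-35

2.4e-35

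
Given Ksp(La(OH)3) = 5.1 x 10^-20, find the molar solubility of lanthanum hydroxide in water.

La(OH)3(s) ⇌ La^3+(aq) + 3 OH^-(aq)
Ksp = [La^3+][OH^-]^3
With molar solubility s: [La^3+] = s, [OH^-] = 3s.
Substituting: Ksp = s(3s)^3 = 27s^4
s^4 = 5.1 x 10^-20 / 27, so s = 6.6 × 10^-6 M

s = 6.6e-6 M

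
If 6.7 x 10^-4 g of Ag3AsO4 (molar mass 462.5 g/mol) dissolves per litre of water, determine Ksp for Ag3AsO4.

Ksp ≈ 1.2e-22

Molar solubility s = (6.7 × 10^-4 g/L) / (462.5 g/mol) = 1.45 x 10^-6 M.
Ag3AsO4(s) ⇌ 3 Ag^+(aq) + AsO4^3-(aq)
For each mole of Ag3AsO4 that dissolves: [Ag^+] = 3s, [AsO4^3-] = s.
Ksp = [Ag^+]^3[AsO4^3-]
Ksp = (3s)^3s = 27s^4
Ksp = 27 × (1.45 × 10^-6)^4 = 1.2 × 10^-22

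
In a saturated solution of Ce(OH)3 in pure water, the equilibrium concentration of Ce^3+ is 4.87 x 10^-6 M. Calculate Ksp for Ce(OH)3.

Ce(OH)3(s) ⇌ Ce^3+(aq) + 3 OH^-(aq)
Stoichiometry gives [OH^-] = (3/1)[Ce^3+] = 1.461 x 10^-5 M.
Ksp = [Ce^3+][OH^-]^3
Ksp = 4.87 × 10^-6 × (1.461 × 10^-5)^3 = 1.52 × 10^-20

1.52 x 10^-20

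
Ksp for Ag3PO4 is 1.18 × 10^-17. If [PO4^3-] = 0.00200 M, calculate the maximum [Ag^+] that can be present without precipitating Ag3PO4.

[Ag^+] = 1.81 × 10^-5 M

Ag3PO4(s) ⇌ 3 Ag^+(aq) + PO4^3-(aq)
Ksp = [Ag^+]^3[PO4^3-]
Precipitation begins when Q = Ksp. With [PO4^3-] = 0.00200 M:
1.18 × 10^-17 = (0.00200) × [Ag^+]^3
[Ag^+] = (1.18 × 10^-17 / 2.00 × 10^-3)^(1/3) = 1.81 × 10^-5 M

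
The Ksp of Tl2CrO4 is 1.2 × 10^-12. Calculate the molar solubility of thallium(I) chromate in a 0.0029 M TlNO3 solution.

Tl2CrO4(s) ⇌ 2 Tl^+ + CrO4^2-
Ksp = [Tl^+]^2[CrO4^2-]
Let s = moles of Tl2CrO4 that dissolve per litre. [Tl^+] = 0.0029 + 2s ≈ 0.0029, [CrO4^2-] = s (since Tl^+ from TlNO3 dominates).
Ksp ≈ (0.0029)^2 × s
s = 1.4 × 10^-7 M
Check: 2s = 2.9 × 10^-7 ≪ 0.0029, so the approximation is valid.

s ≈ 1.4e-7 M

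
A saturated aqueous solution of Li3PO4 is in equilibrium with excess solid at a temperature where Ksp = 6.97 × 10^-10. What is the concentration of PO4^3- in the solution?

[PO4^3-] = 2.25 × 10^-3 M

Li3PO4(s) ⇌ 3 Li^+(aq) + PO4^3-(aq)
Ksp = [Li^+]^3[PO4^3-]
With molar solubility s: [Li^+] = 3s, [PO4^3-] = s.
So Ksp = (3s)^3 × s = 27s^4
s = (6.97 × 10^-10 / 27)^(1/4) = 2.254 × 10^-3 M
[PO4^3-] = s = 2.25 x 10^-3 M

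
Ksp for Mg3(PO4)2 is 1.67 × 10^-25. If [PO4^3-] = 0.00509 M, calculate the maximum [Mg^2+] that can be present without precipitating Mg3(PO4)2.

[Mg^2+] = 1.86 × 10^-7 M

Mg3(PO4)2(s) <=> 3 Mg^2+(aq) + 2 PO4^3-(aq)
Ksp = [Mg^2+]^3[PO4^3-]^2
Precipitation begins when Q = Ksp. With [PO4^3-] = 0.00509 M:
1.67 × 10^-25 = (0.00509)^2 × [Mg^2+]^3
[Mg^2+] = (1.67 × 10^-25 / 2.591 × 10^-5)^(1/3) = 1.86 × 10^-7 M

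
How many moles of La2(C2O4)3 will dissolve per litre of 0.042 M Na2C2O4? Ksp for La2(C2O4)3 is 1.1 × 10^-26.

La2(C2O4)3(s) <=> 2 La^3+ + 3 C2O4^2-
Ksp = [La^3+]^2[C2O4^2-]^3
Let s = moles of La2(C2O4)3 that dissolve per litre. [La^3+] = 2s, [C2O4^2-] = 0.042 + 3s ≈ 0.042 (Ksp is small, so little additional dissolves).
Ksp ≈ (2s)^2 × (0.042)^3
s = 6.1 × 10^-12 M
Check: 3s = 1.8 × 10^-11 ≪ 0.042, so the approximation is valid.

s ≈ 6.1e-12 M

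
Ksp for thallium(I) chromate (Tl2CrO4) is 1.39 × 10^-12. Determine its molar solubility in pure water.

s = 7.03 x 10^-5 M

Tl2CrO4(s) ⇌ 2 Tl^+(aq) + CrO4^2-(aq)
Ksp = [Tl^+]^2[CrO4^2-]
With molar solubility s: [Tl^+] = 2s, [CrO4^2-] = s.
Ksp = (2s)^2s = 4s^3
s = (1.39 × 10^-12 / 4)^(1/3) = 7.03 x 10^-5 M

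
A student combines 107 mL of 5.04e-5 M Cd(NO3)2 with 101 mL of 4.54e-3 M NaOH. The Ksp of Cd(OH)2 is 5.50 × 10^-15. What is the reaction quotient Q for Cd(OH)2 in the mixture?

Total volume = 107 + 101 = 208 mL.
[Cd^2+] = 5.04 × 10^-5 × (107/208) = 2.593 x 10^-5 M
[OH^-] = 4.54 × 10^-3 × (101/208) = 2.205 × 10^-3 M
Cd(OH)2(s) ⇌ Cd^2+ + 2 OH^-, so Q = [Cd^2+][OH^-]^2
Q = (2.593 × 10^-5)(2.205 × 10^-3)^2 = 1.26 × 10^-10
Q > Ksp, so Cd(OH)2 will precipitate.

Q = 1.26 × 10^-10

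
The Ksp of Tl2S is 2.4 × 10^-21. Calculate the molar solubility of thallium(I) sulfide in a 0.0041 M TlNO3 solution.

Tl2S(s) ⇌ 2 Tl^+ + S^2-
Ksp = [Tl^+]^2[S^2-]
Let s = moles of Tl2S that dissolve per litre. [Tl^+] = 0.0041 + 2s ≈ 0.0041, [S^2-] = s (common-ion effect: Tl^+ is already 0.0041 M).
Ksp ≈ (0.0041)^2 × s
s = 1.4 × 10^-16 M
Check: 2s = 2.9 × 10^-16 ≪ 0.0041, so the approximation is valid.

s = 1.4 x 10^-16 M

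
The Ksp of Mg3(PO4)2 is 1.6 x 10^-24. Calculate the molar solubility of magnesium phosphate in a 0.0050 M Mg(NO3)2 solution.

s = 1.8 x 10^-9 M

Mg3(PO4)2(s) <=> 3 Mg^2+(aq) + 2 PO4^3-(aq)
Ksp = [Mg^2+]^3[PO4^3-]^2
If s mol/L dissolves here, [Mg^2+] = 0.0050 + 3s ≈ 0.0050, [PO4^3-] = 2s (since Mg^2+ from Mg(NO3)2 dominates).
Ksp ≈ (0.0050)^3 × (2s)^2
s = 1.8 × 10^-9 M
Check: 3s = 5.4 × 10^-9 ≪ 0.0050, so the approximation is valid.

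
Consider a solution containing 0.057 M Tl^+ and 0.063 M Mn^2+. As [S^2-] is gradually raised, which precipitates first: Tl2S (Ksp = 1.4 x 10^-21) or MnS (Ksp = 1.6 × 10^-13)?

Tl2S

Precipitation of each salt starts when its ion product equals its Ksp.
For Tl2S: 1.4 x 10^-21 = (0.057)^2 × [S^2-]  ⇒  [S^2-] = 4.3 × 10^-19 M.
For MnS: 1.6 × 10^-13 = 0.063 × [S^2-]  ⇒  [S^2-] = 2.5 × 10^-12 M.
The salt with the lower threshold [S^2-] precipitates first: Tl2S.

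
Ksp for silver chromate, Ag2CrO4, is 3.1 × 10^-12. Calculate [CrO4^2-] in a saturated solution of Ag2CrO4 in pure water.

Ag2CrO4(s) ⇌ 2 Ag^+ + CrO4^2-
Ksp = [Ag^+]^2[CrO4^2-]
With molar solubility s: [Ag^+] = 2s, [CrO4^2-] = s.
Ksp = (2s)^2s = 4s^3
s = (3.1 × 10^-12 / 4)^(1/3) = 9.19 × 10^-5 M
[CrO4^2-] = s = 9.2 x 10^-5 M

[CrO4^2-] = 9.2 × 10^-5 M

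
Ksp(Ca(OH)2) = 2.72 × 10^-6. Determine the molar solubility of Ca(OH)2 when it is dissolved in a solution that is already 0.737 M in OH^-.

s ≈ 5.01 × 10^-6 M

Ca(OH)2(s) <=> Ca^2+(aq) + 2 OH^-(aq)
Ksp = [Ca^2+][OH^-]^2
Let s be the molar solubility in this solution. [Ca^2+] = s, [OH^-] = 0.737 + 2s ≈ 0.737 (since the OH^- already present dominates).
Ksp ≈ s × (0.737)^2
s = 5.01 × 10^-6 M
Check: 2s = 1.0 × 10^-5 ≪ 0.737, so the approximation is valid.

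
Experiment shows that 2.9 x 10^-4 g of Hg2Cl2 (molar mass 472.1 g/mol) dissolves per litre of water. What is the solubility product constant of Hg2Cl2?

9.3e-19

Molar solubility s = (2.9 × 10^-4 g/L) / (472.1 g/mol) = 6.14 x 10^-7 M.
Hg2Cl2(s) <=> Hg2^2+ + 2 Cl^-
If s mol/L of Hg2Cl2 dissolves, [Hg2^2+] = s and [Cl^-] = 2s.
Ksp = [Hg2^2+][Cl^-]^2
So Ksp = s × (2s)^2 = 4s^3
With s = 6.14 × 10^-7: Ksp = 9.3 × 10^-19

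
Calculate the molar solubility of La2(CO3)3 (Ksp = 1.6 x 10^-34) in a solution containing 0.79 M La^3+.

s = 2.1 × 10^-12 M

La2(CO3)3(s) <=> 2 La^3+ + 3 CO3^2-
Ksp = [La^3+]^2[CO3^2-]^3
Let s be the molar solubility in this solution. [La^3+] = 0.79 + 2s ≈ 0.79, [CO3^2-] = 3s (common-ion effect: La^3+ is already 0.79 M).
Ksp ≈ (0.79)^2 × (3s)^3
s = 2.1 × 10^-12 M
Check: 2s = 4.2 x 10^-12 ≪ 0.79, so the approximation is valid.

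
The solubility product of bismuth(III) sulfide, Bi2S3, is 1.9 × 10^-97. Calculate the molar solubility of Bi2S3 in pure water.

s = 1.8e-20 M

Bi2S3(s) ⇌ 2 Bi^3+ + 3 S^2-
Ksp = [Bi^3+]^2[S^2-]^3
For each mole of Bi2S3 that dissolves: [Bi^3+] = 2s, [S^2-] = 3s.
Ksp = (2s)^2(3s)^3 = 108s^5
s = (1.9 × 10^-97 / 108)^(1/5) = 1.8 x 10^-20 M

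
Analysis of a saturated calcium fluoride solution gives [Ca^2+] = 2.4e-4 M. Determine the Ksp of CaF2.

CaF2(s) <=> Ca^2+(aq) + 2 F^-(aq)
Stoichiometry gives [F^-] = (2/1)[Ca^2+] = 4.80 × 10^-4 M.
Ksp = [Ca^2+][F^-]^2
Ksp = 2.4 × 10^-4 × (4.80 × 10^-4)^2 = 5.5 × 10^-11

5.5e-11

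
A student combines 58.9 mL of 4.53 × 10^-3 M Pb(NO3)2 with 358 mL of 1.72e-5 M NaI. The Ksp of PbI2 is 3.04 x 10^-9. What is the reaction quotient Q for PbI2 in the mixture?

Q ≈ 1.40e-13

Total volume = 58.9 + 358 = 416.9 mL.
[Pb^2+] = 4.53 × 10^-3 × (58.9/416.9) = 6.400 x 10^-4 M
[I^-] = 1.72 x 10^-5 × (358/416.9) = 1.477 × 10^-5 M
PbI2(s) ⇌ Pb^2+ + 2 I^-, so Q = [Pb^2+][I^-]^2
Q = (6.400 × 10^-4)(1.477 × 10^-5)^2 = 1.40 x 10^-13
Q < Ksp, so no precipitate of PbI2 forms.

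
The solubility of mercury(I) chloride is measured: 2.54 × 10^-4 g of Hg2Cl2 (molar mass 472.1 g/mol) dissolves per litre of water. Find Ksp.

Ksp ≈ 6.23 × 10^-19

Molar solubility s = (2.54 × 10^-4 g/L) / (472.1 g/mol) = 5.380 x 10^-7 M.
Hg2Cl2(s) <=> Hg2^2+ + 2 Cl^-
For each mole of Hg2Cl2 that dissolves: [Hg2^2+] = s, [Cl^-] = 2s.
Ksp = [Hg2^2+][Cl^-]^2
Ksp = s(2s)^2 = 4s^3
Ksp = 4 × (5.380 × 10^-7)^3 = 6.23 x 10^-19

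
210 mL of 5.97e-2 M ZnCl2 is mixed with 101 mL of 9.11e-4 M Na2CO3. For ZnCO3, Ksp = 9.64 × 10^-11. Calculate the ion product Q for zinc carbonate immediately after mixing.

Total volume = 210 + 101 = 311 mL.
[Zn^2+] = 5.97 x 10^-2 × (210/311) = 4.031 × 10^-2 M
[CO3^2-] = 9.11 × 10^-4 × (101/311) = 2.959 x 10^-4 M
ZnCO3(s) ⇌ Zn^2+(aq) + CO3^2-(aq), so Q = [Zn^2+][CO3^2-]
Q = (4.031 × 10^-2)(2.959 x 10^-4) = 1.19 × 10^-5
Q > Ksp, so ZnCO3 will precipitate.

1.19 x 10^-5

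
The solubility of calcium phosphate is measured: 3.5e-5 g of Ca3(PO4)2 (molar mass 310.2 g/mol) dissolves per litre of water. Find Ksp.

Ksp ≈ 2.0 × 10^-33

Molar solubility s = (3.5 x 10^-5 g/L) / (310.2 g/mol) = 1.13 x 10^-7 M.
Ca3(PO4)2(s) <=> 3 Ca^2+ + 2 PO4^3-
If s mol/L of Ca3(PO4)2 dissolves, [Ca^2+] = 3s and [PO4^3-] = 2s.
Ksp = [Ca^2+]^3[PO4^3-]^2
Substituting: Ksp = (3s)^3(2s)^2 = 108s^5
Ksp = 108 × (1.13 x 10^-7)^5 = 2.0 × 10^-33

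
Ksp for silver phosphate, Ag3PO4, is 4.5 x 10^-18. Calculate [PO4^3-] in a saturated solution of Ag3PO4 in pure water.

[PO4^3-] = 2.0 × 10^-5 M

Ag3PO4(s) ⇌ 3 Ag^+(aq) + PO4^3-(aq)
Ksp = [Ag^+]^3[PO4^3-]
Let s = molar solubility. Then [Ag^+] = 3s and [PO4^3-] = s.
So Ksp = (3s)^3 × s = 27s^4
Solving, s = (4.5 x 10^-18/27)^(1/4) = 2.02 × 10^-5 M
[PO4^3-] = s = 2.0 × 10^-5 M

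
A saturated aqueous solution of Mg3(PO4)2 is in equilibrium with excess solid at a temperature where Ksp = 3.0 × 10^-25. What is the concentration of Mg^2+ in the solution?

Mg3(PO4)2(s) ⇌ 3 Mg^2+ + 2 PO4^3-
Ksp = [Mg^2+]^3[PO4^3-]^2
For each mole of Mg3(PO4)2 that dissolves: [Mg^2+] = 3s, [PO4^3-] = 2s.
So Ksp = (3s)^3 × (2s)^2 = 108s^5
s = (3.0 × 10^-25 / 108)^(1/5) = 4.88 x 10^-6 M
[Mg^2+] = 3s = 1.5 × 10^-5 M

[Mg^2+] ≈ 1.5e-5 M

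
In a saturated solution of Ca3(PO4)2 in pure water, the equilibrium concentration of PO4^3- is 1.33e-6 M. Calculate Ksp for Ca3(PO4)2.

1.40 x 10^-29

Ca3(PO4)2(s) <=> 3 Ca^2+ + 2 PO4^3-
Stoichiometry gives [Ca^2+] = (3/2)[PO4^3-] = 1.995 × 10^-6 M.
Ksp = [Ca^2+]^3[PO4^3-]^2
Ksp = (1.995 x 10^-6)^3 × (1.33 x 10^-6)^2 = 1.40 x 10^-29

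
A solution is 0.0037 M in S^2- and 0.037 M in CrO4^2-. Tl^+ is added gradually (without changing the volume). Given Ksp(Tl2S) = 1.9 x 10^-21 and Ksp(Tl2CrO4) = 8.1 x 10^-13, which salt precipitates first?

Each salt begins to precipitate when Q = Ksp, i.e. when [Tl^+] reaches its threshold.
For Tl2S: 1.9 x 10^-21 = 0.0037 × [Tl^+]^2  ⇒  [Tl^+] = 7.2 x 10^-10 M.
For Tl2CrO4: 8.1 x 10^-13 = 0.037 × [Tl^+]^2  ⇒  [Tl^+] = 4.7 × 10^-6 M.
The salt with the lower threshold [Tl^+] precipitates first: Tl2S.

Tl2S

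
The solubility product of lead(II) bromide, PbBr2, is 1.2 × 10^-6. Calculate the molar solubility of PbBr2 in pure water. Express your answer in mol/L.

6.7 x 10^-3 M

PbBr2(s) ⇌ Pb^2+ + 2 Br^-
Ksp = [Pb^2+][Br^-]^2
With molar solubility s: [Pb^2+] = s, [Br^-] = 2s.
So Ksp = s × (2s)^2 = 4s^3
s^3 = 1.2 × 10^-6 / 4, so s = 6.7 x 10^-3 M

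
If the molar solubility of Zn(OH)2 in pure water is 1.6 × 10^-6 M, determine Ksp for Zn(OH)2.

1.6 × 10^-17

Zn(OH)2(s) <=> Zn^2+ + 2 OH^-
For each mole of Zn(OH)2 that dissolves: [Zn^2+] = s, [OH^-] = 2s.
Ksp = [Zn^2+][OH^-]^2
Substituting: Ksp = s(2s)^2 = 4s^3
Ksp = 4 × (1.6 x 10^-6)^3 = 1.6 × 10^-17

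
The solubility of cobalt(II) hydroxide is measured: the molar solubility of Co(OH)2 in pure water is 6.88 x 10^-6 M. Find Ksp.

Co(OH)2(s) <=> Co^2+(aq) + 2 OH^-(aq)
If s mol/L of Co(OH)2 dissolves, [Co^2+] = s and [OH^-] = 2s.
Ksp = [Co^2+][OH^-]^2
Ksp = s(2s)^2 = 4s^3
Ksp = 4 × (6.88 × 10^-6)^3 = 1.30 x 10^-15

Ksp ≈ 1.30 × 10^-15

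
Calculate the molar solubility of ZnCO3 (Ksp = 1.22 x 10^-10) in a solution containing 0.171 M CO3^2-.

ZnCO3(s) ⇌ Zn^2+ + CO3^2-
Ksp = [Zn^2+][CO3^2-]
If s mol/L dissolves here, [Zn^2+] = s, [CO3^2-] = 0.171 + s ≈ 0.171 (Ksp is small, so little additional dissolves).
Ksp ≈ s × 0.171
s = 7.13 x 10^-10 M
Check: s = 7.1 × 10^-10 ≪ 0.171, so the approximation is valid.

7.13 × 10^-10 M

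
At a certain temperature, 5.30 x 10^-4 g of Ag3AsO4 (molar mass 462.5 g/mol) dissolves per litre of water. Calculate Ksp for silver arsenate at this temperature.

4.66 x 10^-23

Molar solubility s = (5.30 × 10^-4 g/L) / (462.5 g/mol) = 1.146 x 10^-6 M.
Ag3AsO4(s) <=> 3 Ag^+ + AsO4^3-
Let s = molar solubility. Then [Ag^+] = 3s and [AsO4^3-] = s.
Ksp = [Ag^+]^3[AsO4^3-]
So Ksp = (3s)^3 × s = 27s^4
With s = 1.146 x 10^-6: Ksp = 4.66 × 10^-23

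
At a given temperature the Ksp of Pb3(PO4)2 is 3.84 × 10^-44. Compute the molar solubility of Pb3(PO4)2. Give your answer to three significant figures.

Pb3(PO4)2(s) <=> 3 Pb^2+(aq) + 2 PO4^3-(aq)
Ksp = [Pb^2+]^3[PO4^3-]^2
Let s = molar solubility. Then [Pb^2+] = 3s and [PO4^3-] = 2s.
So Ksp = (3s)^3 × (2s)^2 = 108s^5
Solving, s = (3.84 × 10^-44/108)^(1/5) = 8.13 x 10^-10 M

8.13 x 10^-10 M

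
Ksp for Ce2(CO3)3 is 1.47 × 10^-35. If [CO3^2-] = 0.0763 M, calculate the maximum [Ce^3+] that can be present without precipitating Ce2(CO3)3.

1.82e-16 M

Ce2(CO3)3(s) ⇌ 2 Ce^3+ + 3 CO3^2-
Ksp = [Ce^3+]^2[CO3^2-]^3
Precipitation begins when Q = Ksp. With [CO3^2-] = 0.0763 M:
1.47 × 10^-35 = (0.0763)^3 × [Ce^3+]^2
[Ce^3+] = (1.47 × 10^-35 / 4.442 x 10^-4)^(1/2) = 1.82 × 10^-16 M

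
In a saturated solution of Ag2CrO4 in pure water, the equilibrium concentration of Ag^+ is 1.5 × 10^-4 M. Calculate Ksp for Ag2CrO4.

Ksp = 1.7 × 10^-12

Ag2CrO4(s) <=> 2 Ag^+(aq) + CrO4^2-(aq)
Stoichiometry gives [CrO4^2-] = (1/2)[Ag^+] = 7.50 x 10^-5 M.
Ksp = [Ag^+]^2[CrO4^2-]
Ksp = (1.5 x 10^-4)^2 × 7.50 × 10^-5 = 1.7 × 10^-12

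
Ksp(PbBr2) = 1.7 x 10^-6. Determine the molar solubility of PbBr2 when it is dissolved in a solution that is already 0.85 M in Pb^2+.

PbBr2(s) <=> Pb^2+(aq) + 2 Br^-(aq)
Ksp = [Pb^2+][Br^-]^2
Let s = moles of PbBr2 that dissolve per litre. [Pb^2+] = 0.85 + s ≈ 0.85, [Br^-] = 2s (common-ion effect: Pb^2+ is already 0.85 M).
Ksp ≈ 0.85 × (2s)^2
s = 7.1 × 10^-4 M
Check: s = 7.1 x 10^-4 ≪ 0.85, so the approximation is valid.

s = 7.1 × 10^-4 M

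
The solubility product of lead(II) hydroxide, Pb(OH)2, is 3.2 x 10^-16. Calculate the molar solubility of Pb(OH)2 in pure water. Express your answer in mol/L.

s = 4.3e-6 M

Pb(OH)2(s) ⇌ Pb^2+ + 2 OH^-
Ksp = [Pb^2+][OH^-]^2
For each mole of Pb(OH)2 that dissolves: [Pb^2+] = s, [OH^-] = 2s.
Ksp = s(2s)^2 = 4s^3
s = (3.2 x 10^-16 / 4)^(1/3) = 4.3 × 10^-6 M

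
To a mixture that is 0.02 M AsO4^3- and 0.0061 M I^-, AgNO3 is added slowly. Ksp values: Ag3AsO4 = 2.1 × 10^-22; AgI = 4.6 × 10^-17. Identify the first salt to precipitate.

Precipitation of each salt starts when its ion product equals its Ksp.
For Ag3AsO4: 2.1 × 10^-22 = 0.02 × [Ag^+]^3  ⇒  [Ag^+] = 2.2 × 10^-7 M.
For AgI: 4.6 × 10^-17 = 0.0061 × [Ag^+]  ⇒  [Ag^+] = 7.5 x 10^-15 M.
The salt with the lower threshold [Ag^+] precipitates first: AgI.

AgI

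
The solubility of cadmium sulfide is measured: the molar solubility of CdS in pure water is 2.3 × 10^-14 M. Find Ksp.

Ksp ≈ 5.3e-28

CdS(s) ⇌ Cd^2+(aq) + S^2-(aq)
Let s = molar solubility. Then [Cd^2+] = s and [S^2-] = s.
Ksp = [Cd^2+][S^2-]
Ksp = s^2
With s = 2.3 × 10^-14: Ksp = 5.3 × 10^-28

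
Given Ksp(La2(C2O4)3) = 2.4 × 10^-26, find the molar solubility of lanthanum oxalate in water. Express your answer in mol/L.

La2(C2O4)3(s) <=> 2 La^3+(aq) + 3 C2O4^2-(aq)
Ksp = [La^3+]^2[C2O4^2-]^3
For each mole of La2(C2O4)3 that dissolves: [La^3+] = 2s, [C2O4^2-] = 3s.
Substituting: Ksp = (2s)^2(3s)^3 = 108s^5
s^5 = 2.4 × 10^-26 / 108, so s = 2.9 × 10^-6 M

2.9 × 10^-6 M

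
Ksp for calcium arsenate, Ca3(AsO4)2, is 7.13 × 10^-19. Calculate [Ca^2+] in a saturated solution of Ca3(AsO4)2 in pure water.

Ca3(AsO4)2(s) ⇌ 3 Ca^2+ + 2 AsO4^3-
Ksp = [Ca^2+]^3[AsO4^3-]^2
For each mole of Ca3(AsO4)2 that dissolves: [Ca^2+] = 3s, [AsO4^3-] = 2s.
Substituting: Ksp = (3s)^3(2s)^2 = 108s^5
s^5 = 7.13 × 10^-19 / 108, so s = 9.203 x 10^-5 M
[Ca^2+] = 3s = 2.76 x 10^-4 M

2.76 × 10^-4 M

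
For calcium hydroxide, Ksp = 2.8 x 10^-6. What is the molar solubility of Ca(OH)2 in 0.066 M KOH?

s = 6.4 x 10^-4 M

Ca(OH)2(s) ⇌ Ca^2+ + 2 OH^-
Ksp = [Ca^2+][OH^-]^2
If s mol/L dissolves here, [Ca^2+] = s, [OH^-] = 0.066 + 2s ≈ 0.066 (since OH^- from KOH dominates).
Ksp ≈ s × (0.066)^2
s = 6.4 × 10^-4 M
Check: 2s = 1.3 x 10^-3 ≪ 0.066, so the approximation is valid.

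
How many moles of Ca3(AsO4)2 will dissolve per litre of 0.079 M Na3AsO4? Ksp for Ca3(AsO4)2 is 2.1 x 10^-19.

Ca3(AsO4)2(s) <=> 3 Ca^2+ + 2 AsO4^3-
Ksp = [Ca^2+]^3[AsO4^3-]^2
Let s = moles of Ca3(AsO4)2 that dissolve per litre. [Ca^2+] = 3s, [AsO4^3-] = 0.079 + 2s ≈ 0.079 (since AsO4^3- from Na3AsO4 dominates).
Ksp ≈ (3s)^3 × (0.079)^2
s = 1.1 × 10^-6 M
Check: 2s = 2.2 × 10^-6 ≪ 0.079, so the approximation is valid.

1.1 × 10^-6 M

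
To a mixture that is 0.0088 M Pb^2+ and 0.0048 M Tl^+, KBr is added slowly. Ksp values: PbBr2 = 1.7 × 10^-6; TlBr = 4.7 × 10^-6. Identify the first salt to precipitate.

Each salt begins to precipitate when Q = Ksp, i.e. when [Br^-] reaches its threshold.
For PbBr2: 1.7 × 10^-6 = 0.0088 × [Br^-]^2  ⇒  [Br^-] = 1.4 x 10^-2 M.
For TlBr: 4.7 × 10^-6 = 0.0048 × [Br^-]  ⇒  [Br^-] = 9.8 × 10^-4 M.
The salt with the lower threshold [Br^-] precipitates first: TlBr.

TlBr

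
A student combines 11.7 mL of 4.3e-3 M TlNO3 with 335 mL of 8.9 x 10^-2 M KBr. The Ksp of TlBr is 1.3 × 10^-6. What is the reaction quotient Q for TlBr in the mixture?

Total volume = 11.7 + 335 = 346.7 mL.
[Tl^+] = 4.3 × 10^-3 × (11.7/346.7) = 1.45 x 10^-4 M
[Br^-] = 8.9 x 10^-2 × (335/346.7) = 8.60 × 10^-2 M
TlBr(s) ⇌ Tl^+(aq) + Br^-(aq), so Q = [Tl^+][Br^-]
Q = (1.45 x 10^-4)(8.60 × 10^-2) = 1.2 × 10^-5
Q > Ksp, so TlBr will precipitate.

1.2 × 10^-5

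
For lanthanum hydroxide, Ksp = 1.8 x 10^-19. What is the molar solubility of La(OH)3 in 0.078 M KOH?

3.8 × 10^-16 M

La(OH)3(s) <=> La^3+ + 3 OH^-
Ksp = [La^3+][OH^-]^3
Let s = moles of La(OH)3 that dissolve per litre. [La^3+] = s, [OH^-] = 0.078 + 3s ≈ 0.078 (since OH^- from KOH dominates).
Ksp ≈ s × (0.078)^3
s = 3.8 × 10^-16 M
Check: 3s = 1.1 × 10^-15 ≪ 0.078, so the approximation is valid.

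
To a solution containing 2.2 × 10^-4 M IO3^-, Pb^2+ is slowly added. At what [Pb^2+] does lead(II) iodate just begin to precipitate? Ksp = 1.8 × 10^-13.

Pb(IO3)2(s) ⇌ Pb^2+ + 2 IO3^-
Ksp = [Pb^2+][IO3^-]^2
Precipitation begins when Q = Ksp. With [IO3^-] = 2.2 × 10^-4 M:
1.8 × 10^-13 = (2.2 × 10^-4)^2 × [Pb^2+]
[Pb^2+] = (1.8 × 10^-13 / 4.84 × 10^-8) = 3.7 × 10^-6 M

3.7 x 10^-6 M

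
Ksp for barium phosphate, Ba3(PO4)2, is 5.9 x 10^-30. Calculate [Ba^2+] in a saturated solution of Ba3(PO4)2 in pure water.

Ba3(PO4)2(s) <=> 3 Ba^2+(aq) + 2 PO4^3-(aq)
Ksp = [Ba^2+]^3[PO4^3-]^2
If s mol/L of Ba3(PO4)2 dissolves, [Ba^2+] = 3s and [PO4^3-] = 2s.
Substituting: Ksp = (3s)^3(2s)^2 = 108s^5
Solving, s = (5.9 x 10^-30/108)^(1/5) = 5.59 x 10^-7 M
[Ba^2+] = 3s = 1.7 x 10^-6 M

[Ba^2+] ≈ 1.7 × 10^-6 M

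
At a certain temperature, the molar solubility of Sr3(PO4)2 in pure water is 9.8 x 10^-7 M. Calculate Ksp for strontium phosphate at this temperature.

Ksp ≈ 9.8e-29

Sr3(PO4)2(s) <=> 3 Sr^2+(aq) + 2 PO4^3-(aq)
If s mol/L of Sr3(PO4)2 dissolves, [Sr^2+] = 3s and [PO4^3-] = 2s.
Ksp = [Sr^2+]^3[PO4^3-]^2
So Ksp = (3s)^3 × (2s)^2 = 108s^5
Ksp = 108 × (9.8 x 10^-7)^5 = 9.8 × 10^-29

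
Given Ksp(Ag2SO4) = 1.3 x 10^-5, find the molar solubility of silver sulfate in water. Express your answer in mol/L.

s = 1.5 x 10^-2 M

Ag2SO4(s) <=> 2 Ag^+ + SO4^2-
Ksp = [Ag^+]^2[SO4^2-]
Let s = molar solubility. Then [Ag^+] = 2s and [SO4^2-] = s.
Substituting: Ksp = (2s)^2s = 4s^3
Solving, s = (1.3 x 10^-5/4)^(1/3) = 1.5 x 10^-2 M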